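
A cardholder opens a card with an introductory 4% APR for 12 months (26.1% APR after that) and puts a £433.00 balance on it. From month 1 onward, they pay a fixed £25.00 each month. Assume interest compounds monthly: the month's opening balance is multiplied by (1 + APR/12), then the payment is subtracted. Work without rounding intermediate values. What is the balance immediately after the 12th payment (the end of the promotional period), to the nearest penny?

£145.08

Promo months 1–12 at r₀ = 4%/12 = 0.00333333; months 13+ at r₁ = 26.1%/12 = 0.02175.
After month 12: iterate B ← B·(1+r₀) − £25.00 for 12 months → £145.08.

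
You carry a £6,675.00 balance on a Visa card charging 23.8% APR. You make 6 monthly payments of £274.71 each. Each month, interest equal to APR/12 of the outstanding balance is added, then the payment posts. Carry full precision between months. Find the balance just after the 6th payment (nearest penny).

Monthly rate r = 23.8%/12 = 1.98333% = 0.0198333.
Each month: B ← B·(1+r) − £274.71.
Month 1: interest £132.39; balance after payment £6,532.68.
Month 2: interest £129.56; balance after payment £6,387.53.
Month 3: interest £126.69; balance after payment £6,239.51.
Month 4: interest £123.75; balance after payment £6,088.55.
Month 5: interest £120.76; balance after payment £5,934.59.
Month 6: interest £117.70; balance after payment £5,777.59.

£5,777.59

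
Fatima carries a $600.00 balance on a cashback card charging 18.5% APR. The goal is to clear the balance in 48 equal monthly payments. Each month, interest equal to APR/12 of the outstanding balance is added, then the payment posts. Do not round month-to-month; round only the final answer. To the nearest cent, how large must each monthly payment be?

Monthly rate r = 18.5%/12 = 1.54167% = 0.0154167.
Level-payment amortization: P = B₀·r / (1 − (1+r)^(−n)) = 600.00·0.0154167 / (1 − 1.01542^(−48)).
Denominator 1 − (1+r)^(−48) = 0.52018458.
P = 9.25 / 0.52018458 ≈ 17.78.

$17.78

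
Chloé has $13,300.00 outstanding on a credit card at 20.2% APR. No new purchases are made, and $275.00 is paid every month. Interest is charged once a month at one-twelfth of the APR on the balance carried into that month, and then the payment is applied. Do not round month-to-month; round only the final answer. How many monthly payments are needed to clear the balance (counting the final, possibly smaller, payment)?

101 payments

Monthly rate r = 20.2%/12 = 1.68333% = 0.0168333.
Recurrence: B ← B·(1+r) − $275.00.
Month 1: interest $223.88; balance after payment $13,248.88.
Month 2: interest $223.02; balance after payment $13,196.91.
Closed form: n = −ln(1 − rB₀/P)/ln(1+r) = −ln(0.18588)/ln(1.01683) ≈ 100.799, so the balance reaches zero during payment 101.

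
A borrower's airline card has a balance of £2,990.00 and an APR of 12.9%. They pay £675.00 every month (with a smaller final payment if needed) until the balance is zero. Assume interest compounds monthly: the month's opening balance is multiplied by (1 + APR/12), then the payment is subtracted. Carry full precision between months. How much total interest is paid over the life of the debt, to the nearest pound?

£91

Monthly rate r = 12.9%/12 = 1.075% = 0.01075.
Payoff takes n = ⌈−ln(1 − rB₀/P)/ln(1+r)⌉ = ⌈4.563⌉ = 5 payments; the last is £380.86.
Total paid = 4·£675.00 + £380.86 = £3,080.86.
Total interest = total paid − principal = £3,080.86 − £2,990.00 = £90.86.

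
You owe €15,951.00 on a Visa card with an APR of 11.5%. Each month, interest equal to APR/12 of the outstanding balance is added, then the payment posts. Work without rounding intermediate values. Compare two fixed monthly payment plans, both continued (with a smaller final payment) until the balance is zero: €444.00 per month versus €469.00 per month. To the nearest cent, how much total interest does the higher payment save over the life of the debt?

Monthly rate r = 11.5%/12 = 0.958333% = 0.00958333.
At €444.00/mo: n = ⌈−ln(1 − rB₀/P)/ln(1+r)⌉ = 45 payments (last €110.92); total interest = total paid − €15,951.00 = €3,695.92.
At €469.00/mo: 42 payments (last €166.89); total interest €3,444.89.
Interest saved = €3,695.92 − €3,444.89 = €251.03.

€251.03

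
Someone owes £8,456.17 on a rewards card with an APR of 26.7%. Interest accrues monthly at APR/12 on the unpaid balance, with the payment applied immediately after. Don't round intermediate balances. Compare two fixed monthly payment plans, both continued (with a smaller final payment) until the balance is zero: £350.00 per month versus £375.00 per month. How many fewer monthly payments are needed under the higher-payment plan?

Monthly rate r = 26.7%/12 = 2.225% = 0.02225.
At £350.00/mo: n = ⌈−ln(1 − rB₀/P)/ln(1+r)⌉ = 36 payments (last £16.86); total interest = total paid − £8,456.17 = £3,810.69.
At £375.00/mo: 32 payments (last £246.83); total interest £3,415.66.
Payments saved = 36 − 32 = 4.

4 fewer payments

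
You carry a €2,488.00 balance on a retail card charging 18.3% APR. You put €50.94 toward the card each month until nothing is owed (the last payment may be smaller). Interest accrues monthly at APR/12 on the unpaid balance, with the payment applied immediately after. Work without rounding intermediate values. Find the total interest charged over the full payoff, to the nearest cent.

€2,109.17

Monthly rate r = 18.3%/12 = 1.525% = 0.01525.
Payoff takes n = ⌈−ln(1 − rB₀/P)/ln(1+r)⌉ = ⌈90.245⌉ = 91 payments; the last is €12.57.
Total paid = 90·€50.94 + €12.57 = €4,597.17.
Total interest = total paid − principal = €4,597.17 − €2,488.00 = €2,109.17.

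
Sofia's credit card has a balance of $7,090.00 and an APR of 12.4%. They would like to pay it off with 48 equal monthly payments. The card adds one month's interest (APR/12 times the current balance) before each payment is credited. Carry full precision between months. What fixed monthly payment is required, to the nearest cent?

Monthly rate r = 12.4%/12 = 1.03333% = 0.0103333.
Level-payment amortization: P = B₀·r / (1 − (1+r)^(−n)) = 7090.00·0.0103333 / (1 − 1.01033^(−48)).
Denominator 1 − (1+r)^(−48) = 0.389486487.
P = 73.2633 / 0.389486487 ≈ 188.10.

$188.10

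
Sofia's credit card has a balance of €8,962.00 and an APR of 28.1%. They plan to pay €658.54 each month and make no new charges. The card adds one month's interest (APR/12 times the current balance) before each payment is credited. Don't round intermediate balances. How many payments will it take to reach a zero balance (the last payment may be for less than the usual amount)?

17 payments

Monthly rate r = 28.1%/12 = 2.34167% = 0.0234167.
Recurrence: B ← B·(1+r) − €658.54.
Month 1: interest €209.86; balance after payment €8,513.32.
Month 2: interest €199.35; balance after payment €8,054.13.
Closed form: n = −ln(1 − rB₀/P)/ln(1+r) = −ln(0.68133)/ln(1.02342) ≈ 16.578, so the balance reaches zero during payment 17.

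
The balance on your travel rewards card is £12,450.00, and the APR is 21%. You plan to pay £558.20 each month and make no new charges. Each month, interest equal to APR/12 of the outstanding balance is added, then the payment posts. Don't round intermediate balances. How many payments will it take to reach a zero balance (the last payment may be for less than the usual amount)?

Monthly rate r = 21%/12 = 1.75% = 0.0175.
Recurrence: B ← B·(1+r) − £558.20.
Month 1: interest £217.88; balance after payment £12,109.67.
Month 2: interest £211.92; balance after payment £11,763.39.
Closed form: n = −ln(1 − rB₀/P)/ln(1+r) = −ln(0.60968)/ln(1.0175) ≈ 28.522, so the balance reaches zero during payment 29.

29 payments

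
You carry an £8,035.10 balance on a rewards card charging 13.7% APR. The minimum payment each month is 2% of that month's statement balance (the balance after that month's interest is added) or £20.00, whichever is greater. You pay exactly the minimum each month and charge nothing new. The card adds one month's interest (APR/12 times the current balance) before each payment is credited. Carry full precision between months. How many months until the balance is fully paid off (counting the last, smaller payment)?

310 months

Monthly rate r = 13.7%/12 = 1.14167% = 0.0114167.
While 2% of the post-interest balance exceeds £20.00, each month B ← (B·(1+r))·(1 − 0.02), i.e. B shrinks by the factor (1+r)·0.98 = 0.99119.
This holds for months 1–237. Entering month 238 the balance is £986.29; 2% of the post-interest balance is now below £20.00, so the flat £20.00 minimum applies from here.
From month 238 a fixed £20.00 at rate r clears £986.29 in 73 more payments. Total: 237 + 73 = 310 months.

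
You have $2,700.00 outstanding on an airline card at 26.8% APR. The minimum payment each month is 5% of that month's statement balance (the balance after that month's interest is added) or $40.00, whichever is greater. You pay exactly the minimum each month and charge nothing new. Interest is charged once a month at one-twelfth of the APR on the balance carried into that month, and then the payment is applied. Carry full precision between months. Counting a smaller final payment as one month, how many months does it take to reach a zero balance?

Monthly rate r = 26.8%/12 = 2.23333% = 0.0223333.
While 5% of the post-interest balance exceeds $40.00, each month B ← (B·(1+r))·(1 − 0.05), i.e. B shrinks by the factor (1+r)·0.95 = 0.97122.
This holds for months 1–43. Entering month 44 the balance is $769.05; 5% of the post-interest balance is now below $40.00, so the flat $40.00 minimum applies from here.
From month 44 a fixed $40.00 at rate r clears $769.05 in 26 more payments. Total: 43 + 26 = 69 months.

69 months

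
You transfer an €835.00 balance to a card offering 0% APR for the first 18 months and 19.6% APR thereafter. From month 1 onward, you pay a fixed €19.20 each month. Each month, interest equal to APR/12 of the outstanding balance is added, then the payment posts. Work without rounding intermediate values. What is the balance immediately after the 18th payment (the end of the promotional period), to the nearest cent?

Promo months 1–18 at r₀ = 0%/12 = 0; months 19+ at r₁ = 19.6%/12 = 0.0163333.
After month 18 (no interest yet): B = €835.00 − 18·€19.20 = €489.40.

€489.40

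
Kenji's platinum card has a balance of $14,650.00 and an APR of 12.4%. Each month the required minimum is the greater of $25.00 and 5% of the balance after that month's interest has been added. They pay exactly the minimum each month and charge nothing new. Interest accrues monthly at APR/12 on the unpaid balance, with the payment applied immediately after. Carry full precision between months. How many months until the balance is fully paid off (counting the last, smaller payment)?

Monthly rate r = 12.4%/12 = 1.03333% = 0.0103333.
While 5% of the post-interest balance exceeds $25.00, each month B ← (B·(1+r))·(1 − 0.05), i.e. B shrinks by the factor (1+r)·0.95 = 0.95982.
This holds for months 1–83. Entering month 84 the balance is $486.93; 5% of the post-interest balance is now below $25.00, so the flat $25.00 minimum applies from here.
From month 84 a fixed $25.00 at rate r clears $486.93 in 22 more payments. Total: 83 + 22 = 105 months.

105 months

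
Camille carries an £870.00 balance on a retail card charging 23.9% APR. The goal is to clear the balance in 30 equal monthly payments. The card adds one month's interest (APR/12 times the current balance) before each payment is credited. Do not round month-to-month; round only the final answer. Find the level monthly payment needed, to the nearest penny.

£38.80

Monthly rate r = 23.9%/12 = 1.99167% = 0.0199167.
Level-payment amortization: P = B₀·r / (1 − (1+r)^(−n)) = 870.00·0.0199167 / (1 − 1.01992^(−30)).
Denominator 1 − (1+r)^(−30) = 0.446574281.
P = 17.3275 / 0.446574281 ≈ 38.80.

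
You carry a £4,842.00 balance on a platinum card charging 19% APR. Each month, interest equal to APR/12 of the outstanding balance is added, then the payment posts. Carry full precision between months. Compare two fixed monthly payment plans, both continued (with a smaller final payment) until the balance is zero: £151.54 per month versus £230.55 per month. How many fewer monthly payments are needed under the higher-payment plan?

19 fewer payments

Monthly rate r = 19%/12 = 1.58333% = 0.0158333.
At £151.54/mo: n = ⌈−ln(1 − rB₀/P)/ln(1+r)⌉ = 45 payments (last £133.45); total interest = total paid − £4,842.00 = £1,959.21.
At £230.55/mo: 26 payments (last £169.57); total interest £1,091.32.
Payments saved = 45 − 26 = 19.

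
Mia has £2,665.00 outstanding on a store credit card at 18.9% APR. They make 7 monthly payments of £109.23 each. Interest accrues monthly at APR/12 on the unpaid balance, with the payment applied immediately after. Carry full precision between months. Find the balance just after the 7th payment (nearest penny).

£2,171.37

Monthly rate r = 18.9%/12 = 1.575% = 0.01575.
Each month: B ← B·(1+r) − £109.23.
Month 1: interest £41.97; balance after payment £2,597.74.
Month 2: interest £40.91; balance after payment £2,529.43.
Month 3: interest £39.84; balance after payment £2,460.04.
Month 4: interest £38.75; balance after payment £2,389.55.
Month 5: interest £37.64; balance after payment £2,317.96.
Month 6: interest £36.51; balance after payment £2,245.24.
Month 7: interest £35.36; balance after payment £2,171.37.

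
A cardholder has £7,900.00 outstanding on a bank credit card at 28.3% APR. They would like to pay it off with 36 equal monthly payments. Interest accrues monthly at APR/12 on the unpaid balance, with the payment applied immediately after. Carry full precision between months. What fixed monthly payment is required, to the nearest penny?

Monthly rate r = 28.3%/12 = 2.35833% = 0.0235833.
Level-payment amortization: P = B₀·r / (1 − (1+r)^(−n)) = 7900.00·0.0235833 / (1 − 1.02358^(−36)).
Denominator 1 − (1+r)^(−36) = 0.567919575.
P = 186.308 / 0.567919575 ≈ 328.05.

£328.05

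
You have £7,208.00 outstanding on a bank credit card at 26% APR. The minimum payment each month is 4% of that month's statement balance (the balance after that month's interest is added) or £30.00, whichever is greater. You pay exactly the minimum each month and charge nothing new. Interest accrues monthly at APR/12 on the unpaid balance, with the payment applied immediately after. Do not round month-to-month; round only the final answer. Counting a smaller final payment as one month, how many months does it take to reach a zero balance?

154 months

Monthly rate r = 26%/12 = 2.16667% = 0.0216667.
While 4% of the post-interest balance exceeds £30.00, each month B ← (B·(1+r))·(1 − 0.04), i.e. B shrinks by the factor (1+r)·0.96 = 0.9808.
This holds for months 1–118. Entering month 119 the balance is £731.66; 4% of the post-interest balance is now below £30.00, so the flat £30.00 minimum applies from here.
From month 119 a fixed £30.00 at rate r clears £731.66 in 36 more payments. Total: 118 + 36 = 154 months.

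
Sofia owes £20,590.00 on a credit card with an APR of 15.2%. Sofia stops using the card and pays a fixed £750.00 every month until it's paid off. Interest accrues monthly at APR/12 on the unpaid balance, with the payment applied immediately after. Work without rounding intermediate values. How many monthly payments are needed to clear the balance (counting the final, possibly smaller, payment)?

34 months

Monthly rate r = 15.2%/12 = 1.26667% = 0.0126667.
Recurrence: B ← B·(1+r) − £750.00.
Month 1: interest £260.81; balance after payment £20,100.81.
Month 2: interest £254.61; balance after payment £19,605.42.
Closed form: n = −ln(1 − rB₀/P)/ln(1+r) = −ln(0.65226)/ln(1.01267) ≈ 33.949, so the balance reaches zero during payment 34.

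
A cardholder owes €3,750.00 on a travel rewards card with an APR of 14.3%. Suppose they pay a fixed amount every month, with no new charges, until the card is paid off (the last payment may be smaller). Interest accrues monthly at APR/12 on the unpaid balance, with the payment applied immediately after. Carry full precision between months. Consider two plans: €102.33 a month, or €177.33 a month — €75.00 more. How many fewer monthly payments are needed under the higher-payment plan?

24 fewer payments

Monthly rate r = 14.3%/12 = 1.19167% = 0.0119167.
At €102.33/mo: n = ⌈−ln(1 − rB₀/P)/ln(1+r)⌉ = 49 payments (last €46.14); total interest = total paid − €3,750.00 = €1,207.98.
At €177.33/mo: 25 payments (last €90.76); total interest €596.68.
Payments saved = 49 − 25 = 24.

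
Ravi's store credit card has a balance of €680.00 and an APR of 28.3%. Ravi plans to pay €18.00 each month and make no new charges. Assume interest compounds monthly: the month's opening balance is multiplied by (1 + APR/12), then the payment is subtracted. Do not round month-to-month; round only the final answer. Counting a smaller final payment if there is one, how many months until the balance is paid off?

96 payments

Monthly rate r = 28.3%/12 = 2.35833% = 0.0235833.
Recurrence: B ← B·(1+r) − €18.00.
Month 1: interest €16.04; balance after payment €678.04.
Month 2: interest €15.99; balance after payment €676.03.
Closed form: n = −ln(1 − rB₀/P)/ln(1+r) = −ln(0.10907)/ln(1.02358) ≈ 95.057, so the balance reaches zero during payment 96.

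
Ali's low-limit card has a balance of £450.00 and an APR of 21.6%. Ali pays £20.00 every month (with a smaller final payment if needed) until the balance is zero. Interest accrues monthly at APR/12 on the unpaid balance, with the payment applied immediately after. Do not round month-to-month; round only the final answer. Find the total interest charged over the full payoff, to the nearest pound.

Monthly rate r = 21.6%/12 = 1.8% = 0.018.
Payoff takes n = ⌈−ln(1 − rB₀/P)/ln(1+r)⌉ = ⌈29.103⌉ = 30 payments; the last is £2.08.
Total paid = 29·£20.00 + £2.08 = £582.08.
Total interest = total paid − principal = £582.08 − £450.00 = £132.08.

£132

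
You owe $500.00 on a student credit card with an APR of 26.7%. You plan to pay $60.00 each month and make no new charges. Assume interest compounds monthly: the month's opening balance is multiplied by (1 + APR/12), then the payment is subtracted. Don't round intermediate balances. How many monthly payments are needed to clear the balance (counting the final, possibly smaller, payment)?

Monthly rate r = 26.7%/12 = 2.225% = 0.02225.
Recurrence: B ← B·(1+r) − $60.00.
Month 1: interest $11.12; balance after payment $451.12.
Month 2: interest $10.04; balance after payment $401.16.
Closed form: n = −ln(1 − rB₀/P)/ln(1+r) = −ln(0.81458)/ln(1.02225) ≈ 9.319, so the balance reaches zero during payment 10.

10 months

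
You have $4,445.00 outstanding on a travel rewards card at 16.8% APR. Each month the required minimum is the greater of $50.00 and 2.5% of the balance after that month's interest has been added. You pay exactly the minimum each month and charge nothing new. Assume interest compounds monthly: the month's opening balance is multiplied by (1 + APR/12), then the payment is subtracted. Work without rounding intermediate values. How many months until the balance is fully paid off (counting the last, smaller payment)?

129 months

Monthly rate r = 16.8%/12 = 1.4% = 0.014.
While 2.5% of the post-interest balance exceeds $50.00, each month B ← (B·(1+r))·(1 − 0.025), i.e. B shrinks by the factor (1+r)·0.975 = 0.98865.
This holds for months 1–72. Entering month 73 the balance is $1,954.06; 2.5% of the post-interest balance is now below $50.00, so the flat $50.00 minimum applies from here.
From month 73 a fixed $50.00 at rate r clears $1,954.06 in 57 more payments. Total: 72 + 57 = 129 months.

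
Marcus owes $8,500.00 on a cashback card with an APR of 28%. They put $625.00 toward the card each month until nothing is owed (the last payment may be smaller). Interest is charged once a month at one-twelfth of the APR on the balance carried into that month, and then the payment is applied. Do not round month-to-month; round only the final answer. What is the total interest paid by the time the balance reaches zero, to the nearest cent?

Monthly rate r = 28%/12 = 2.33333% = 0.0233333.
Payoff takes n = ⌈−ln(1 − rB₀/P)/ln(1+r)⌉ = ⌈16.551⌉ = 17 payments; the last is $346.03.
Total paid = 16·$625.00 + $346.03 = $10,346.03.
Total interest = total paid − principal = $10,346.03 − $8,500.00 = $1,846.03.

$1,846.03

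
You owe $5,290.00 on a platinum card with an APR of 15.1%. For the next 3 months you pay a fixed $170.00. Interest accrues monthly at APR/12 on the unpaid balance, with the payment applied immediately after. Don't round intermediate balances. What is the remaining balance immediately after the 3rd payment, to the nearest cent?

Monthly rate r = 15.1%/12 = 1.25833% = 0.0125833.
Each month: B ← B·(1+r) − $170.00.
Month 1: interest $66.57; balance after payment $5,186.57.
Month 2: interest $65.26; balance after payment $5,081.83.
Month 3: interest $63.95; balance after payment $4,975.78.

$4,975.78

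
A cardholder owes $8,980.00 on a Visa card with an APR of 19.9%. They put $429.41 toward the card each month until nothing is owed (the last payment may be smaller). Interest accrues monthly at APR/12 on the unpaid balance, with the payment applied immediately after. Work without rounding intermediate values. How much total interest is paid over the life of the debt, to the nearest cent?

Monthly rate r = 19.9%/12 = 1.65833% = 0.0165833.
Payoff takes n = ⌈−ln(1 − rB₀/P)/ln(1+r)⌉ = ⌈25.893⌉ = 26 payments; the last is $383.73.
Total paid = 25·$429.41 + $383.73 = $11,118.98.
Total interest = total paid − principal = $11,118.98 − $8,980.00 = $2,138.98.

$2,138.98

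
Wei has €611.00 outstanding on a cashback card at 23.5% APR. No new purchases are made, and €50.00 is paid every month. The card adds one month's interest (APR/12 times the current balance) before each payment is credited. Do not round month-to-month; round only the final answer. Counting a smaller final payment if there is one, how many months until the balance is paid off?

Monthly rate r = 23.5%/12 = 1.95833% = 0.0195833.
Recurrence: B ← B·(1+r) − €50.00.
Month 1: interest €11.97; balance after payment €572.97.
Month 2: interest €11.22; balance after payment €534.19.
Closed form: n = −ln(1 − rB₀/P)/ln(1+r) = −ln(0.76069)/ln(1.01958) ≈ 14.104, so the balance reaches zero during payment 15.

15 payments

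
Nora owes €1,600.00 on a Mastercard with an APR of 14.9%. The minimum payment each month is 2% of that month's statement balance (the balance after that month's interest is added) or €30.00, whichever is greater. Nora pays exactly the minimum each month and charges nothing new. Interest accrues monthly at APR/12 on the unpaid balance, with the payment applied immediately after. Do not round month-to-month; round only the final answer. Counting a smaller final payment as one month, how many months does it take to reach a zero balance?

Monthly rate r = 14.9%/12 = 1.24167% = 0.0124167.
While 2% of the post-interest balance exceeds €30.00, each month B ← (B·(1+r))·(1 − 0.02), i.e. B shrinks by the factor (1+r)·0.98 = 0.99217.
This holds for months 1–10. Entering month 11 the balance is €1,479.02; 2% of the post-interest balance is now below €30.00, so the flat €30.00 minimum applies from here.
From month 11 a fixed €30.00 at rate r clears €1,479.02 in 77 more payments. Total: 10 + 77 = 87 months.

87 months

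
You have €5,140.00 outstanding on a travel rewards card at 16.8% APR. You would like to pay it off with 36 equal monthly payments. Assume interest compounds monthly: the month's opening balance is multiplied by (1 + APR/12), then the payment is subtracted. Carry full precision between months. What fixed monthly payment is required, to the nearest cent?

Monthly rate r = 16.8%/12 = 1.4% = 0.014.
Level-payment amortization: P = B₀·r / (1 − (1+r)^(−n)) = 5140.00·0.014 / (1 − 1.014^(−36)).
Denominator 1 − (1+r)^(−36) = 0.39377531.
P = 71.96 / 0.39377531 ≈ 182.74.

€182.74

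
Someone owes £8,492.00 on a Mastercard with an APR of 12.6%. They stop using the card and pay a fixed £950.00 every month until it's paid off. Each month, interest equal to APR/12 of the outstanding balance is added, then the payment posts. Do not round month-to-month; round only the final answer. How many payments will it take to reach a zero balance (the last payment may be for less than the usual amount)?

Monthly rate r = 12.6%/12 = 1.05% = 0.0105.
Recurrence: B ← B·(1+r) − £950.00.
Month 1: interest £89.17; balance after payment £7,631.17.
Month 2: interest £80.13; balance after payment £6,761.29.
Closed form: n = −ln(1 − rB₀/P)/ln(1+r) = −ln(0.90614)/ln(1.0105) ≈ 9.436, so the balance reaches zero during payment 10.

10 months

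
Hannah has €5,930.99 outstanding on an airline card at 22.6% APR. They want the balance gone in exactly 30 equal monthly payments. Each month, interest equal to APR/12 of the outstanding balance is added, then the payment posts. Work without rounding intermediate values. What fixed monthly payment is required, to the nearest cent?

€260.59

Monthly rate r = 22.6%/12 = 1.88333% = 0.0188333.
Level-payment amortization: P = B₀·r / (1 − (1+r)^(−n)) = 5930.99·0.0188333 / (1 − 1.01883^(−30)).
Denominator 1 − (1+r)^(−30) = 0.428645519.
P = 111.7 / 0.428645519 ≈ 260.59.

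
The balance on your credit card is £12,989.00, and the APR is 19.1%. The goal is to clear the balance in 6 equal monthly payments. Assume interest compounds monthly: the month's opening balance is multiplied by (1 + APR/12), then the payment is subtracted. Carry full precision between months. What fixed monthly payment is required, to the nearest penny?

£2,287.02

Monthly rate r = 19.1%/12 = 1.59167% = 0.0159167.
Level-payment amortization: P = B₀·r / (1 − (1+r)^(−n)) = 12989.00·0.0159167 / (1 − 1.01592^(−6)).
Denominator 1 − (1+r)^(−6) = 0.0903978281.
P = 206.742 / 0.0903978281 ≈ 2287.02.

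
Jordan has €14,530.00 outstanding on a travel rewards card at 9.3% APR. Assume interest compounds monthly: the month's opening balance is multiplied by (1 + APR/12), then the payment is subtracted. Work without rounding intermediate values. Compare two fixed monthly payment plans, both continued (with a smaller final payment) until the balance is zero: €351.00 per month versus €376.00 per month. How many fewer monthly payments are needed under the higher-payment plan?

Monthly rate r = 9.3%/12 = 0.775% = 0.00775.
At €351.00/mo: n = ⌈−ln(1 − rB₀/P)/ln(1+r)⌉ = 51 payments (last €39.31); total interest = total paid − €14,530.00 = €3,059.31.
At €376.00/mo: 47 payments (last €39.99); total interest €2,805.99.
Payments saved = 51 − 47 = 4.

4 fewer payments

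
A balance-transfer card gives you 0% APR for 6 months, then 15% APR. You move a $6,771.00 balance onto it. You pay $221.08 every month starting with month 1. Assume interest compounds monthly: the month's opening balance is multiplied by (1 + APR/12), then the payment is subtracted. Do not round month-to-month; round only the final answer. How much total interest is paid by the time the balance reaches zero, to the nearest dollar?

Promo months 1–6 at r₀ = 0%/12 = 0; months 7+ at r₁ = 15%/12 = 0.0125.
After month 6 (no interest yet): B = $6,771.00 − 6·$221.08 = $5,444.52.
Then at r₁ with $221.08/mo: n₂ = −ln(1 − r₁·B/P)/ln(1+r₁) ≈ 29.62 → 30 more payments.
Total paid = 35·$221.08 + $137.00 = $7,874.80; interest = $7,874.80 − $6,771.00 = $1,103.80.

$1,104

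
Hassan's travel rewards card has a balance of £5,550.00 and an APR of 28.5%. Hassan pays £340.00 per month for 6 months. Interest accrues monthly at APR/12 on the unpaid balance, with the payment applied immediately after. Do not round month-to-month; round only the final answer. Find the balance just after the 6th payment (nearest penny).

£4,224.32

Monthly rate r = 28.5%/12 = 2.375% = 0.02375.
Each month: B ← B·(1+r) − £340.00.
Month 1: interest £131.81; balance after payment £5,341.81.
Month 2: interest £126.87; balance after payment £5,128.68.
Month 3: interest £121.81; balance after payment £4,910.49.
Month 4: interest £116.62; balance after payment £4,687.11.
Month 5: interest £111.32; balance after payment £4,458.43.
Month 6: interest £105.89; balance after payment £4,224.32.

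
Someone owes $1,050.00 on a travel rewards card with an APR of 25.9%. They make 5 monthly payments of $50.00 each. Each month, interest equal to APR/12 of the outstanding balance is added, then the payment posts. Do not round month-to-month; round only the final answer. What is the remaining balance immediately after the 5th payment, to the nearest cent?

$907.28

Monthly rate r = 25.9%/12 = 2.15833% = 0.0215833.
Each month: B ← B·(1+r) − $50.00.
Month 1: interest $22.66; balance after payment $1,022.66.
Month 2: interest $22.07; balance after payment $994.73.
Month 3: interest $21.47; balance after payment $966.20.
Month 4: interest $20.85; balance after payment $937.06.
Month 5: interest $20.22; balance after payment $907.28.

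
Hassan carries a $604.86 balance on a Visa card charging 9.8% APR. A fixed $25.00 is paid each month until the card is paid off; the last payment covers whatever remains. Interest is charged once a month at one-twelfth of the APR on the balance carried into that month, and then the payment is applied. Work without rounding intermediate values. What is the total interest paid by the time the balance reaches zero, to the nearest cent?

$71.77

Monthly rate r = 9.8%/12 = 0.816667% = 0.00816667.
Payoff takes n = ⌈−ln(1 − rB₀/P)/ln(1+r)⌉ = ⌈27.065⌉ = 28 payments; the last is $1.63.
Total paid = 27·$25.00 + $1.63 = $676.63.
Total interest = total paid − principal = $676.63 − $604.86 = $71.77.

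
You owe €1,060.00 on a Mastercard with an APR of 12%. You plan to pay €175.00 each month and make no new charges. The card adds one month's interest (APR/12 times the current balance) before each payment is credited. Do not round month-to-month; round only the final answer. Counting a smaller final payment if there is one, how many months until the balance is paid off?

7 months

Monthly rate r = 12%/12 = 1% = 0.01.
Recurrence: B ← B·(1+r) − €175.00.
Month 1: interest €10.60; balance after payment €895.60.
Month 2: interest €8.96; balance after payment €729.56.
Closed form: n = −ln(1 − rB₀/P)/ln(1+r) = −ln(0.93943)/ln(1.01) ≈ 6.280, so the balance reaches zero during payment 7.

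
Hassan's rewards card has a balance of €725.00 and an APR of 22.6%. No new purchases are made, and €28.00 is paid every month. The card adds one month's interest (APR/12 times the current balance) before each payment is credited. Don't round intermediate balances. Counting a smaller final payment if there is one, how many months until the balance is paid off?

36 months

Monthly rate r = 22.6%/12 = 1.88333% = 0.0188333.
Recurrence: B ← B·(1+r) − €28.00.
Month 1: interest €13.65; balance after payment €710.65.
Month 2: interest €13.38; balance after payment €696.04.
Closed form: n = −ln(1 − rB₀/P)/ln(1+r) = −ln(0.51235)/ln(1.01883) ≈ 35.842, so the balance reaches zero during payment 36.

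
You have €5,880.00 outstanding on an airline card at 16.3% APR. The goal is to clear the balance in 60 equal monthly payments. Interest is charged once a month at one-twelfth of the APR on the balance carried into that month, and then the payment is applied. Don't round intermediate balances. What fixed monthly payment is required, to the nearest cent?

Monthly rate r = 16.3%/12 = 1.35833% = 0.0135833.
Level-payment amortization: P = B₀·r / (1 − (1+r)^(−n)) = 5880.00·0.0135833 / (1 − 1.01358^(−60)).
Denominator 1 − (1+r)^(−60) = 0.554925863.
P = 79.87 / 0.554925863 ≈ 143.93.

€143.93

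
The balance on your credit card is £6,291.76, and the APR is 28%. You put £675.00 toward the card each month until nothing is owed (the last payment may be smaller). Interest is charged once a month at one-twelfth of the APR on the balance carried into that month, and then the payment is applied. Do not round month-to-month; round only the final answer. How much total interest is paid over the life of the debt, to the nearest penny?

£887.30

Monthly rate r = 28%/12 = 2.33333% = 0.0233333.
Payoff takes n = ⌈−ln(1 − rB₀/P)/ln(1+r)⌉ = ⌈10.633⌉ = 11 payments; the last is £429.06.
Total paid = 10·£675.00 + £429.06 = £7,179.06.
Total interest = total paid − principal = £7,179.06 − £6,291.76 = £887.30.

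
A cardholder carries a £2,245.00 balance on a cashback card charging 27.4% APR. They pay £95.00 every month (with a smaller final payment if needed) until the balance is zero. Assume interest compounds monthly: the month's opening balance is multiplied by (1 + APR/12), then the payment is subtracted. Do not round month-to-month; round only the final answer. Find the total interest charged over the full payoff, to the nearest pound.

Monthly rate r = 27.4%/12 = 2.28333% = 0.0228333.
Payoff takes n = ⌈−ln(1 − rB₀/P)/ln(1+r)⌉ = ⌈34.356⌉ = 35 payments; the last is £34.04.
Total paid = 34·£95.00 + £34.04 = £3,264.04.
Total interest = total paid − principal = £3,264.04 − £2,245.00 = £1,019.04.

£1,019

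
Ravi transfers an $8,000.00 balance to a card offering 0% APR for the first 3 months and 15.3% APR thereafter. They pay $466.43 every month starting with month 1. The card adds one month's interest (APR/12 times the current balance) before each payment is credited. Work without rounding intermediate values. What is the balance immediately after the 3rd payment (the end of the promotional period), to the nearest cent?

$6,600.71

Promo months 1–3 at r₀ = 0%/12 = 0; months 4+ at r₁ = 15.3%/12 = 0.01275.
After month 3 (no interest yet): B = $8,000.00 − 3·$466.43 = $6,600.71.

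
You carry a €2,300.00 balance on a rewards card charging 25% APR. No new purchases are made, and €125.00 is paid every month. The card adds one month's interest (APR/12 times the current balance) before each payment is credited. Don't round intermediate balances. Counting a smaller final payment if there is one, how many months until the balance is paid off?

Monthly rate r = 25%/12 = 2.08333% = 0.0208333.
Recurrence: B ← B·(1+r) − €125.00.
Month 1: interest €47.92; balance after payment €2,222.92.
Month 2: interest €46.31; balance after payment €2,144.23.
Closed form: n = −ln(1 − rB₀/P)/ln(1+r) = −ln(0.61667)/ln(1.02083) ≈ 23.445, so the balance reaches zero during payment 24.

24 payments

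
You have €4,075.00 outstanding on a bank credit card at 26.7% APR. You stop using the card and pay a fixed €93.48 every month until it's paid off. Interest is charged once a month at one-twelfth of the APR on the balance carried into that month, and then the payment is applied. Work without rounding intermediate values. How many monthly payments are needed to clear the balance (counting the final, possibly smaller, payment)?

160 months

Monthly rate r = 26.7%/12 = 2.225% = 0.02225.
Recurrence: B ← B·(1+r) − €93.48.
Month 1: interest €90.67; balance after payment €4,072.19.
Month 2: interest €90.61; balance after payment €4,069.31.
Closed form: n = −ln(1 − rB₀/P)/ln(1+r) = −ln(0.030073)/ln(1.02225) ≈ 159.234, so the balance reaches zero during payment 160.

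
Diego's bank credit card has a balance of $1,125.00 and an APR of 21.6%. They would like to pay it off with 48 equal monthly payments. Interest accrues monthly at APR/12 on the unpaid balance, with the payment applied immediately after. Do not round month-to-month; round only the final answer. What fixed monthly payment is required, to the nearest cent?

Monthly rate r = 21.6%/12 = 1.8% = 0.018.
Level-payment amortization: P = B₀·r / (1 − (1+r)^(−n)) = 1125.00·0.018 / (1 − 1.018^(−48)).
Denominator 1 − (1+r)^(−48) = 0.575276143.
P = 20.25 / 0.575276143 ≈ 35.20.

$35.20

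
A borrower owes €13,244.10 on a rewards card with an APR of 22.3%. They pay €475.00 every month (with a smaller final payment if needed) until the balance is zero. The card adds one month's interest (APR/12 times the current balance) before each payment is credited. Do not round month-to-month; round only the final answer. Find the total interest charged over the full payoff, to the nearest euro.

Monthly rate r = 22.3%/12 = 1.85833% = 0.0185833.
Payoff takes n = ⌈−ln(1 − rB₀/P)/ln(1+r)⌉ = ⌈39.653⌉ = 40 payments; the last is €310.99.
Total paid = 39·€475.00 + €310.99 = €18,835.99.
Total interest = total paid − principal = €18,835.99 − €13,244.10 = €5,591.89.

€5,592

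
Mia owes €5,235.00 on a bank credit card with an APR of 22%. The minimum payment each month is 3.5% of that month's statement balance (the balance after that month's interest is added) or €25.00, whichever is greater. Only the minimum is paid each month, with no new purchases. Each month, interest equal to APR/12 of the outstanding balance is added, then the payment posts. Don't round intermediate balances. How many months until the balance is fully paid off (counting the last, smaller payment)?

Monthly rate r = 22%/12 = 1.83333% = 0.0183333.
While 3.5% of the post-interest balance exceeds €25.00, each month B ← (B·(1+r))·(1 − 0.035), i.e. B shrinks by the factor (1+r)·0.965 = 0.98269.
This holds for months 1–116. Entering month 117 the balance is €690.75; 3.5% of the post-interest balance is now below €25.00, so the flat €25.00 minimum applies from here.
From month 117 a fixed €25.00 at rate r clears €690.75 in 39 more payments. Total: 116 + 39 = 155 months.

155 months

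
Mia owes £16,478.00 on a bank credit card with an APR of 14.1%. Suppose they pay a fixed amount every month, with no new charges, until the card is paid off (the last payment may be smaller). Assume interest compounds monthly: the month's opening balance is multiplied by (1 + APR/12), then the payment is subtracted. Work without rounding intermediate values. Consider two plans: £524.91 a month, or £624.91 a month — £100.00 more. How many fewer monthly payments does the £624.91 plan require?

8 fewer payments

Monthly rate r = 14.1%/12 = 1.175% = 0.01175.
At £524.91/mo: n = ⌈−ln(1 − rB₀/P)/ln(1+r)⌉ = 40 payments (last £209.39); total interest = total paid − £16,478.00 = £4,202.88.
At £624.91/mo: 32 payments (last £465.69); total interest £3,359.90.
Payments saved = 40 − 32 = 8.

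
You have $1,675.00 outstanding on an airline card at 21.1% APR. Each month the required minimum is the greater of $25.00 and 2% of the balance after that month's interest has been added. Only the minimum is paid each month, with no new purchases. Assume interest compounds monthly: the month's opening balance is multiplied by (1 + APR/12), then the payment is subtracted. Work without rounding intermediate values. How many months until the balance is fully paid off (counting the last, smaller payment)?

Monthly rate r = 21.1%/12 = 1.75833% = 0.0175833.
While 2% of the post-interest balance exceeds $25.00, each month B ← (B·(1+r))·(1 − 0.02), i.e. B shrinks by the factor (1+r)·0.98 = 0.99723.
This holds for months 1–112. Entering month 113 the balance is $1,227.93; 2% of the post-interest balance is now below $25.00, so the flat $25.00 minimum applies from here.
From month 113 a fixed $25.00 at rate r clears $1,227.93 in 115 more payments. Total: 112 + 115 = 227 months.

227 months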